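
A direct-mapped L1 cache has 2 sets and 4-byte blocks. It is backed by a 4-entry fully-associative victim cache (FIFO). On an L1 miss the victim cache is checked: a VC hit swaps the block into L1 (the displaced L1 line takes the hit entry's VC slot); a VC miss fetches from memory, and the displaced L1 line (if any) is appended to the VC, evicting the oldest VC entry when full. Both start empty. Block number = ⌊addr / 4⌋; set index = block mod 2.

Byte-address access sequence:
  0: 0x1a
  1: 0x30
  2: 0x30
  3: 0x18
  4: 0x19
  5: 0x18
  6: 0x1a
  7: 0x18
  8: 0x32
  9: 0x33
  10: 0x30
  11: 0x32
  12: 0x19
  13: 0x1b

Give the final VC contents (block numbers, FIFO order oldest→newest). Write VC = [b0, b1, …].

VC = [12]

  [0] addr=0x1a blk=6 s=0: MISS | VC []
  [1] addr=0x30 blk=12 s=0: MISS | VC [6]
  [2] addr=0x30 blk=12 s=0: L1-HIT | VC [6]
  [3] addr=0x18 blk=6 s=0: VC-HIT | VC [12]
  [4] addr=0x19 blk=6 s=0: L1-HIT | VC [12]
  [5] addr=0x18 blk=6 s=0: L1-HIT | VC [12]
  [6] addr=0x1a blk=6 s=0: L1-HIT | VC [12]
  [7] addr=0x18 blk=6 s=0: L1-HIT | VC [12]
  [8] addr=0x32 blk=12 s=0: VC-HIT | VC [6]
  [9] addr=0x33 blk=12 s=0: L1-HIT | VC [6]
  [10] addr=0x30 blk=12 s=0: L1-HIT | VC [6]
  [11] addr=0x32 blk=12 s=0: L1-HIT | VC [6]
  [12] addr=0x19 blk=6 s=0: VC-HIT | VC [12]
  [13] addr=0x1b blk=6 s=0: L1-HIT | VC [12]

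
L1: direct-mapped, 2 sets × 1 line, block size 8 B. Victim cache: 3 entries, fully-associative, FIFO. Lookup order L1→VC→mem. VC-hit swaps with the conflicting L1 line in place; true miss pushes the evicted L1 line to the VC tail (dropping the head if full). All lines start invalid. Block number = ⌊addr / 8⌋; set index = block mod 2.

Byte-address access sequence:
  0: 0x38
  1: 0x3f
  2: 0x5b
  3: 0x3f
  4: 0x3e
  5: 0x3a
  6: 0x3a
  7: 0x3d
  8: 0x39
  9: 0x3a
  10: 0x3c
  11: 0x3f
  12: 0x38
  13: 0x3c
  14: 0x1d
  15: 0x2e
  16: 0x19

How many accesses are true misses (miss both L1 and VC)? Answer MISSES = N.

MISSES = 4

#0 0x38→b7/s1 MISS; vc=[]
#1 0x3f→b7/s1 L1-HIT; vc=[]
#2 0x5b→b11/s1 MISS; vc=[7]
#3 0x3f→b7/s1 VC-HIT; vc=[11]
#4 0x3e→b7/s1 L1-HIT; vc=[11]
#5 0x3a→b7/s1 L1-HIT; vc=[11]
#6 0x3a→b7/s1 L1-HIT; vc=[11]
#7 0x3d→b7/s1 L1-HIT; vc=[11]
#8 0x39→b7/s1 L1-HIT; vc=[11]
#9 0x3a→b7/s1 L1-HIT; vc=[11]
#10 0x3c→b7/s1 L1-HIT; vc=[11]
#11 0x3f→b7/s1 L1-HIT; vc=[11]
#12 0x38→b7/s1 L1-HIT; vc=[11]
#13 0x3c→b7/s1 L1-HIT; vc=[11]
#14 0x1d→b3/s1 MISS; vc=[11,7]
#15 0x2e→b5/s1 MISS; vc=[11,7,3]
#16 0x19→b3/s1 VC-HIT; vc=[11,7,5]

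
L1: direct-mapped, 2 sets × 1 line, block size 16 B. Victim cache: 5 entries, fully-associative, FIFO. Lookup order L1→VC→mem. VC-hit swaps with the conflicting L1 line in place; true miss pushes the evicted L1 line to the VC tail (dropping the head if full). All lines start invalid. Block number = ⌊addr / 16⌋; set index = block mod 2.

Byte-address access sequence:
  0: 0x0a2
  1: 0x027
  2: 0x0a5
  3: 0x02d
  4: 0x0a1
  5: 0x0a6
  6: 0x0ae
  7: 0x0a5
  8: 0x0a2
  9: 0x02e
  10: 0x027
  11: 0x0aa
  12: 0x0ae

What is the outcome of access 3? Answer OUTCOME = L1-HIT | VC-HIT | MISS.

OUTCOME = VC-HIT

#0 0xa2→b10/s0 MISS; vc=[]
#1 0x27→b2/s0 MISS; vc=[10]
#2 0xa5→b10/s0 VC-HIT; vc=[2]
#3 0x2d→b2/s0 VC-HIT; vc=[10]
#4 0xa1→b10/s0 VC-HIT; vc=[2]
#5 0xa6→b10/s0 L1-HIT; vc=[2]
#6 0xae→b10/s0 L1-HIT; vc=[2]
#7 0xa5→b10/s0 L1-HIT; vc=[2]
#8 0xa2→b10/s0 L1-HIT; vc=[2]
#9 0x2e→b2/s0 VC-HIT; vc=[10]
#10 0x27→b2/s0 L1-HIT; vc=[10]
#11 0xaa→b10/s0 VC-HIT; vc=[2]
#12 0xae→b10/s0 L1-HIT; vc=[2]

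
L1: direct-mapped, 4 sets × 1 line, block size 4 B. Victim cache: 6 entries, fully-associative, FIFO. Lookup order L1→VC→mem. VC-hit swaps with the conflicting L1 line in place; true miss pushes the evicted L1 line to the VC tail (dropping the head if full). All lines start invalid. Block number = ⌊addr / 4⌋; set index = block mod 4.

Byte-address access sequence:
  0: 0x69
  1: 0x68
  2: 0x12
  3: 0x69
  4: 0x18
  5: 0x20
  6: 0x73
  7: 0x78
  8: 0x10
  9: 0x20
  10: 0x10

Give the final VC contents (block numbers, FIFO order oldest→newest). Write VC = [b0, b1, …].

VC = [26, 28, 8, 6]

  [0] addr=0x69 blk=26 s=2: MISS | VC []
  [1] addr=0x68 blk=26 s=2: L1-HIT | VC []
  [2] addr=0x12 blk=4 s=0: MISS | VC []
  [3] addr=0x69 blk=26 s=2: L1-HIT | VC []
  [4] addr=0x18 blk=6 s=2: MISS | VC [26]
  [5] addr=0x20 blk=8 s=0: MISS | VC [26, 4]
  [6] addr=0x73 blk=28 s=0: MISS | VC [26, 4, 8]
  [7] addr=0x78 blk=30 s=2: MISS | VC [26, 4, 8, 6]
  [8] addr=0x10 blk=4 s=0: VC-HIT | VC [26, 28, 8, 6]
  [9] addr=0x20 blk=8 s=0: VC-HIT | VC [26, 28, 4, 6]
  [10] addr=0x10 blk=4 s=0: VC-HIT | VC [26, 28, 8, 6]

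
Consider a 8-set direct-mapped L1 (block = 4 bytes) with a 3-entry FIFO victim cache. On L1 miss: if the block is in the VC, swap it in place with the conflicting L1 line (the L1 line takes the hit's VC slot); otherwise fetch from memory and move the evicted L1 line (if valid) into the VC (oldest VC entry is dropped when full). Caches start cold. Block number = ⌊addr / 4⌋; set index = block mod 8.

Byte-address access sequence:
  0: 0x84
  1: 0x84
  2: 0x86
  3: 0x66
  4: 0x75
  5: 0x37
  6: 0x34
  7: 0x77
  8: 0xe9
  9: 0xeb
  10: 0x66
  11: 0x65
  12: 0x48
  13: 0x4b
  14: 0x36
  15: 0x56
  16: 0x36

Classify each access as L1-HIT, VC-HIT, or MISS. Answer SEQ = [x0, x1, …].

SEQ = [MISS, L1-HIT, L1-HIT, MISS, MISS, MISS, L1-HIT, VC-HIT, MISS, L1-HIT, L1-HIT, L1-HIT, MISS, L1-HIT, VC-HIT, MISS, VC-HIT]

0: 0x84 (blk 33, set 1) → MISS  vc=[]
1: 0x84 (blk 33, set 1) → L1-HIT  vc=[]
2: 0x86 (blk 33, set 1) → L1-HIT  vc=[]
3: 0x66 (blk 25, set 1) → MISS  vc=[33]
4: 0x75 (blk 29, set 5) → MISS  vc=[33]
5: 0x37 (blk 13, set 5) → MISS  vc=[33, 29]
6: 0x34 (blk 13, set 5) → L1-HIT  vc=[33, 29]
7: 0x77 (blk 29, set 5) → VC-HIT  vc=[33, 13]
8: 0xe9 (blk 58, set 2) → MISS  vc=[33, 13]
9: 0xeb (blk 58, set 2) → L1-HIT  vc=[33, 13]
10: 0x66 (blk 25, set 1) → L1-HIT  vc=[33, 13]
11: 0x65 (blk 25, set 1) → L1-HIT  vc=[33, 13]
12: 0x48 (blk 18, set 2) → MISS  vc=[33, 13, 58]
13: 0x4b (blk 18, set 2) → L1-HIT  vc=[33, 13, 58]
14: 0x36 (blk 13, set 5) → VC-HIT  vc=[33, 29, 58]
15: 0x56 (blk 21, set 5) → MISS  vc=[29, 58, 13]
16: 0x36 (blk 13, set 5) → VC-HIT  vc=[29, 58, 21]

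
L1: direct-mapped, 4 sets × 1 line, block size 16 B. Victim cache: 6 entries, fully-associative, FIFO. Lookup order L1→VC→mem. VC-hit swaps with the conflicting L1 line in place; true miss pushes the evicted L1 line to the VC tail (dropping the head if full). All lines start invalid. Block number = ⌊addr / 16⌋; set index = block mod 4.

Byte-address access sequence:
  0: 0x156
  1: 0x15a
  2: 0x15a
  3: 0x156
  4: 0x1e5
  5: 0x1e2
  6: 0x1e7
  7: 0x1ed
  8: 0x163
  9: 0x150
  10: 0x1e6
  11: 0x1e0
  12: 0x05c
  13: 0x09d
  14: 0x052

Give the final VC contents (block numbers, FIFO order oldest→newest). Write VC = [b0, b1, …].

0: 0x156 (blk 21, set 1) → MISS  vc=[]
1: 0x15a (blk 21, set 1) → L1-HIT  vc=[]
2: 0x15a (blk 21, set 1) → L1-HIT  vc=[]
3: 0x156 (blk 21, set 1) → L1-HIT  vc=[]
4: 0x1e5 (blk 30, set 2) → MISS  vc=[]
5: 0x1e2 (blk 30, set 2) → L1-HIT  vc=[]
6: 0x1e7 (blk 30, set 2) → L1-HIT  vc=[]
7: 0x1ed (blk 30, set 2) → L1-HIT  vc=[]
8: 0x163 (blk 22, set 2) → MISS  vc=[30]
9: 0x150 (blk 21, set 1) → L1-HIT  vc=[30]
10: 0x1e6 (blk 30, set 2) → VC-HIT  vc=[22]
11: 0x1e0 (blk 30, set 2) → L1-HIT  vc=[22]
12: 0x5c (blk 5, set 1) → MISS  vc=[22, 21]
13: 0x9d (blk 9, set 1) → MISS  vc=[22, 21, 5]
14: 0x52 (blk 5, set 1) → VC-HIT  vc=[22, 21, 9]

VC = [22, 21, 9]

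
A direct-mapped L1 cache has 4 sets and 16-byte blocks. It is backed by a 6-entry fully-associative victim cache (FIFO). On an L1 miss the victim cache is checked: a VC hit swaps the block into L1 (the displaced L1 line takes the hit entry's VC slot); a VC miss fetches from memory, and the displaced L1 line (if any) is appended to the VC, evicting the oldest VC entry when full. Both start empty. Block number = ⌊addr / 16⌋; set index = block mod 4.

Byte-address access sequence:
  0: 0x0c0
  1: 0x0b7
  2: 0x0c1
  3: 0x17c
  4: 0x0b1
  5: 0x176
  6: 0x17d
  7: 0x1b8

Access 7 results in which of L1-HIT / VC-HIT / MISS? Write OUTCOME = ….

#0 0xc0→b12/s0 MISS; vc=[]
#1 0xb7→b11/s3 MISS; vc=[]
#2 0xc1→b12/s0 L1-HIT; vc=[]
#3 0x17c→b23/s3 MISS; vc=[11]
#4 0xb1→b11/s3 VC-HIT; vc=[23]
#5 0x176→b23/s3 VC-HIT; vc=[11]
#6 0x17d→b23/s3 L1-HIT; vc=[11]
#7 0x1b8→b27/s3 MISS; vc=[11,23]

OUTCOME = MISS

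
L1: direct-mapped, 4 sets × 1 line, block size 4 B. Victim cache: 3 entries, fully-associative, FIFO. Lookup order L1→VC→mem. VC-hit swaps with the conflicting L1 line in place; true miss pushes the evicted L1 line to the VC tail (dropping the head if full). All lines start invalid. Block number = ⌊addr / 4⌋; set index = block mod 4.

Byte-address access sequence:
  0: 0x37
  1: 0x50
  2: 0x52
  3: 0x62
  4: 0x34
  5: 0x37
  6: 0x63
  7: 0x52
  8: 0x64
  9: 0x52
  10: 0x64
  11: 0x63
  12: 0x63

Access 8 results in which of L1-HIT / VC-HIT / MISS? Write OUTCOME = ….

OUTCOME = MISS

0: 0x37 (blk 13, set 1) → MISS  vc=[]
1: 0x50 (blk 20, set 0) → MISS  vc=[]
2: 0x52 (blk 20, set 0) → L1-HIT  vc=[]
3: 0x62 (blk 24, set 0) → MISS  vc=[20]
4: 0x34 (blk 13, set 1) → L1-HIT  vc=[20]
5: 0x37 (blk 13, set 1) → L1-HIT  vc=[20]
6: 0x63 (blk 24, set 0) → L1-HIT  vc=[20]
7: 0x52 (blk 20, set 0) → VC-HIT  vc=[24]
8: 0x64 (blk 25, set 1) → MISS  vc=[24, 13]
9: 0x52 (blk 20, set 0) → L1-HIT  vc=[24, 13]
10: 0x64 (blk 25, set 1) → L1-HIT  vc=[24, 13]
11: 0x63 (blk 24, set 0) → VC-HIT  vc=[20, 13]
12: 0x63 (blk 24, set 0) → L1-HIT  vc=[20, 13]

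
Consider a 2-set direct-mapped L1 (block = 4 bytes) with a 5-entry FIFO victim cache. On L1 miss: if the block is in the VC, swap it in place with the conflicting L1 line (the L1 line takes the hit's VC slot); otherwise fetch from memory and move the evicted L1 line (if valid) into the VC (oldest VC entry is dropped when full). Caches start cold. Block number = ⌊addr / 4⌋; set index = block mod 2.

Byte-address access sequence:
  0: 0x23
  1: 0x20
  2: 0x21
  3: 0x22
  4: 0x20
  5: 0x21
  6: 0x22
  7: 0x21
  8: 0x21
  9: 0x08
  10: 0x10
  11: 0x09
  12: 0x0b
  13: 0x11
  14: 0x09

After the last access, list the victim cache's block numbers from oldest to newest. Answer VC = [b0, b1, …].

#0 0x23→b8/s0 MISS; vc=[]
#1 0x20→b8/s0 L1-HIT; vc=[]
#2 0x21→b8/s0 L1-HIT; vc=[]
#3 0x22→b8/s0 L1-HIT; vc=[]
#4 0x20→b8/s0 L1-HIT; vc=[]
#5 0x21→b8/s0 L1-HIT; vc=[]
#6 0x22→b8/s0 L1-HIT; vc=[]
#7 0x21→b8/s0 L1-HIT; vc=[]
#8 0x21→b8/s0 L1-HIT; vc=[]
#9 0x8→b2/s0 MISS; vc=[8]
#10 0x10→b4/s0 MISS; vc=[8,2]
#11 0x9→b2/s0 VC-HIT; vc=[8,4]
#12 0xb→b2/s0 L1-HIT; vc=[8,4]
#13 0x11→b4/s0 VC-HIT; vc=[8,2]
#14 0x9→b2/s0 VC-HIT; vc=[8,4]

VC = [8, 4]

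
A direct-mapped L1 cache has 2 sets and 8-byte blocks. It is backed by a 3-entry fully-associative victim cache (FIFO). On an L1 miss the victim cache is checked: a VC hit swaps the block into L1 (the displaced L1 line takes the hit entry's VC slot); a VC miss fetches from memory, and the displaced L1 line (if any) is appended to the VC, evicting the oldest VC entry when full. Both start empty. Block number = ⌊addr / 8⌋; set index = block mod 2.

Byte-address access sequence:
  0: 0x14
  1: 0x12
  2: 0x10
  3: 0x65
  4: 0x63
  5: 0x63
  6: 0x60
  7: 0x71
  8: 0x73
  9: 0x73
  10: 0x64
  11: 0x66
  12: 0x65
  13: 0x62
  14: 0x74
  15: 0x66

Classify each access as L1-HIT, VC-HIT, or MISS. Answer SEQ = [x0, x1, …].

SEQ = [MISS, L1-HIT, L1-HIT, MISS, L1-HIT, L1-HIT, L1-HIT, MISS, L1-HIT, L1-HIT, VC-HIT, L1-HIT, L1-HIT, L1-HIT, VC-HIT, VC-HIT]

#0 0x14→b2/s0 MISS; vc=[]
#1 0x12→b2/s0 L1-HIT; vc=[]
#2 0x10→b2/s0 L1-HIT; vc=[]
#3 0x65→b12/s0 MISS; vc=[2]
#4 0x63→b12/s0 L1-HIT; vc=[2]
#5 0x63→b12/s0 L1-HIT; vc=[2]
#6 0x60→b12/s0 L1-HIT; vc=[2]
#7 0x71→b14/s0 MISS; vc=[2,12]
#8 0x73→b14/s0 L1-HIT; vc=[2,12]
#9 0x73→b14/s0 L1-HIT; vc=[2,12]
#10 0x64→b12/s0 VC-HIT; vc=[2,14]
#11 0x66→b12/s0 L1-HIT; vc=[2,14]
#12 0x65→b12/s0 L1-HIT; vc=[2,14]
#13 0x62→b12/s0 L1-HIT; vc=[2,14]
#14 0x74→b14/s0 VC-HIT; vc=[2,12]
#15 0x66→b12/s0 VC-HIT; vc=[2,14]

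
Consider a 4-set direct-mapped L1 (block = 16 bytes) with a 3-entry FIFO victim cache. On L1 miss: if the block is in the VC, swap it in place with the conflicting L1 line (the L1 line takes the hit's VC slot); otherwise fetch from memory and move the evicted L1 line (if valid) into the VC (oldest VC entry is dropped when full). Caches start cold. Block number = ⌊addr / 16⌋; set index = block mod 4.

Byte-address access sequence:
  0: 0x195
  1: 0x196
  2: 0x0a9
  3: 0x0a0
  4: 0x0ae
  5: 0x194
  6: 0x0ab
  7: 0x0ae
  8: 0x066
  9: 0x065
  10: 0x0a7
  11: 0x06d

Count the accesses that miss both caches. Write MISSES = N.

MISSES = 3

  [0] addr=0x195 blk=25 s=1: MISS | VC []
  [1] addr=0x196 blk=25 s=1: L1-HIT | VC []
  [2] addr=0xa9 blk=10 s=2: MISS | VC []
  [3] addr=0xa0 blk=10 s=2: L1-HIT | VC []
  [4] addr=0xae blk=10 s=2: L1-HIT | VC []
  [5] addr=0x194 blk=25 s=1: L1-HIT | VC []
  [6] addr=0xab blk=10 s=2: L1-HIT | VC []
  [7] addr=0xae blk=10 s=2: L1-HIT | VC []
  [8] addr=0x66 blk=6 s=2: MISS | VC [10]
  [9] addr=0x65 blk=6 s=2: L1-HIT | VC [10]
  [10] addr=0xa7 blk=10 s=2: VC-HIT | VC [6]
  [11] addr=0x6d blk=6 s=2: VC-HIT | VC [10]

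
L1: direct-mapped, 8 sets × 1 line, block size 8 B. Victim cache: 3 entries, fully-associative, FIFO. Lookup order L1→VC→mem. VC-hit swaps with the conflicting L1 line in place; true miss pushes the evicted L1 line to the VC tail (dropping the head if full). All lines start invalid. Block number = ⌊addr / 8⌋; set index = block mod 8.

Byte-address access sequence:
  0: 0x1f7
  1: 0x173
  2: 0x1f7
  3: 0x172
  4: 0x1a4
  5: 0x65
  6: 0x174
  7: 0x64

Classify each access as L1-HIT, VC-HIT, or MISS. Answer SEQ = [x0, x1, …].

0: 0x1f7 (blk 62, set 6) → MISS  vc=[]
1: 0x173 (blk 46, set 6) → MISS  vc=[62]
2: 0x1f7 (blk 62, set 6) → VC-HIT  vc=[46]
3: 0x172 (blk 46, set 6) → VC-HIT  vc=[62]
4: 0x1a4 (blk 52, set 4) → MISS  vc=[62]
5: 0x65 (blk 12, set 4) → MISS  vc=[62, 52]
6: 0x174 (blk 46, set 6) → L1-HIT  vc=[62, 52]
7: 0x64 (blk 12, set 4) → L1-HIT  vc=[62, 52]

SEQ = [MISS, MISS, VC-HIT, VC-HIT, MISS, MISS, L1-HIT, L1-HIT]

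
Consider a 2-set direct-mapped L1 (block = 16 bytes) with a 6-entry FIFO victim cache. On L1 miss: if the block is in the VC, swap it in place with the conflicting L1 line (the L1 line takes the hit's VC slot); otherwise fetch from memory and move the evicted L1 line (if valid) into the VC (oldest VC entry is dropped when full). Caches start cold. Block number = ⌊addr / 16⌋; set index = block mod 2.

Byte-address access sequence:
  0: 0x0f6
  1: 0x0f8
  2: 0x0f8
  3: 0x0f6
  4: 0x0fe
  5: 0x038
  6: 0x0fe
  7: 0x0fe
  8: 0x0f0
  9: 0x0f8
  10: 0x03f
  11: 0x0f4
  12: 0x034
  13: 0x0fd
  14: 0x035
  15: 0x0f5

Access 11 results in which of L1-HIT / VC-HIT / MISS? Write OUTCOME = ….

OUTCOME = VC-HIT

#0 0xf6→b15/s1 MISS; vc=[]
#1 0xf8→b15/s1 L1-HIT; vc=[]
#2 0xf8→b15/s1 L1-HIT; vc=[]
#3 0xf6→b15/s1 L1-HIT; vc=[]
#4 0xfe→b15/s1 L1-HIT; vc=[]
#5 0x38→b3/s1 MISS; vc=[15]
#6 0xfe→b15/s1 VC-HIT; vc=[3]
#7 0xfe→b15/s1 L1-HIT; vc=[3]
#8 0xf0→b15/s1 L1-HIT; vc=[3]
#9 0xf8→b15/s1 L1-HIT; vc=[3]
#10 0x3f→b3/s1 VC-HIT; vc=[15]
#11 0xf4→b15/s1 VC-HIT; vc=[3]
#12 0x34→b3/s1 VC-HIT; vc=[15]
#13 0xfd→b15/s1 VC-HIT; vc=[3]
#14 0x35→b3/s1 VC-HIT; vc=[15]
#15 0xf5→b15/s1 VC-HIT; vc=[3]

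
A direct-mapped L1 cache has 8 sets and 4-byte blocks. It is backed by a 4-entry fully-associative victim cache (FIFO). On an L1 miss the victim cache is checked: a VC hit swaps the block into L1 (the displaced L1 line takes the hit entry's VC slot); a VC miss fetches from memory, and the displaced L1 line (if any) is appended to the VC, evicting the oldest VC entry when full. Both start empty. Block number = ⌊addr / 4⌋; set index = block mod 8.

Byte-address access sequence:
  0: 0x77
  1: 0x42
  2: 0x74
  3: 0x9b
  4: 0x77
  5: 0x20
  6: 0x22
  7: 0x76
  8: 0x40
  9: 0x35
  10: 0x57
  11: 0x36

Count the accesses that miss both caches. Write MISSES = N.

#0 0x77→b29/s5 MISS; vc=[]
#1 0x42→b16/s0 MISS; vc=[]
#2 0x74→b29/s5 L1-HIT; vc=[]
#3 0x9b→b38/s6 MISS; vc=[]
#4 0x77→b29/s5 L1-HIT; vc=[]
#5 0x20→b8/s0 MISS; vc=[16]
#6 0x22→b8/s0 L1-HIT; vc=[16]
#7 0x76→b29/s5 L1-HIT; vc=[16]
#8 0x40→b16/s0 VC-HIT; vc=[8]
#9 0x35→b13/s5 MISS; vc=[8,29]
#10 0x57→b21/s5 MISS; vc=[8,29,13]
#11 0x36→b13/s5 VC-HIT; vc=[8,29,21]

MISSES = 6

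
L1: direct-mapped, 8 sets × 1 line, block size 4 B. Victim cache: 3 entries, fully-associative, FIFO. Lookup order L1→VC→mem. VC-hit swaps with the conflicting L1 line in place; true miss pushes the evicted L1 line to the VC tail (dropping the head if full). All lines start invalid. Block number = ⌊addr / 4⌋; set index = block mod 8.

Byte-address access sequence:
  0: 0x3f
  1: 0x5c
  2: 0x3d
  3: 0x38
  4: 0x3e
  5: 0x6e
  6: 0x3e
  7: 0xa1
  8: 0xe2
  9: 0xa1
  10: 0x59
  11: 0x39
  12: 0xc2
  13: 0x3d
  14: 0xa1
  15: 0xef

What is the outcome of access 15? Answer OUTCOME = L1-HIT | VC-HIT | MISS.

  [0] addr=0x3f blk=15 s=7: MISS | VC []
  [1] addr=0x5c blk=23 s=7: MISS | VC [15]
  [2] addr=0x3d blk=15 s=7: VC-HIT | VC [23]
  [3] addr=0x38 blk=14 s=6: MISS | VC [23]
  [4] addr=0x3e blk=15 s=7: L1-HIT | VC [23]
  [5] addr=0x6e blk=27 s=3: MISS | VC [23]
  [6] addr=0x3e blk=15 s=7: L1-HIT | VC [23]
  [7] addr=0xa1 blk=40 s=0: MISS | VC [23]
  [8] addr=0xe2 blk=56 s=0: MISS | VC [23, 40]
  [9] addr=0xa1 blk=40 s=0: VC-HIT | VC [23, 56]
  [10] addr=0x59 blk=22 s=6: MISS | VC [23, 56, 14]
  [11] addr=0x39 blk=14 s=6: VC-HIT | VC [23, 56, 22]
  [12] addr=0xc2 blk=48 s=0: MISS | VC [56, 22, 40]
  [13] addr=0x3d blk=15 s=7: L1-HIT | VC [56, 22, 40]
  [14] addr=0xa1 blk=40 s=0: VC-HIT | VC [56, 22, 48]
  [15] addr=0xef blk=59 s=3: MISS | VC [22, 48, 27]

OUTCOME = MISS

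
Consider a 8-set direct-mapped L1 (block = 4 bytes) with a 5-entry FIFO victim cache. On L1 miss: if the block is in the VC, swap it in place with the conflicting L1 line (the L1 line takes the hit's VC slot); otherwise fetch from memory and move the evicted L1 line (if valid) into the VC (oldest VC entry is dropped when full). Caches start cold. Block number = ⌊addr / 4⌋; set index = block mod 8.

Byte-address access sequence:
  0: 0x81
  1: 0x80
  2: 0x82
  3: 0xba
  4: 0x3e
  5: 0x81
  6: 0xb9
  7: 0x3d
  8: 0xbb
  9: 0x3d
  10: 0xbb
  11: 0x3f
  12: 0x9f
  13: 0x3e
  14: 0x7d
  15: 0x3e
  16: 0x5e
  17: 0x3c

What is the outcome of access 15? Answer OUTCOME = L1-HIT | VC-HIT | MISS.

OUTCOME = VC-HIT

0: 0x81 (blk 32, set 0) → MISS  vc=[]
1: 0x80 (blk 32, set 0) → L1-HIT  vc=[]
2: 0x82 (blk 32, set 0) → L1-HIT  vc=[]
3: 0xba (blk 46, set 6) → MISS  vc=[]
4: 0x3e (blk 15, set 7) → MISS  vc=[]
5: 0x81 (blk 32, set 0) → L1-HIT  vc=[]
6: 0xb9 (blk 46, set 6) → L1-HIT  vc=[]
7: 0x3d (blk 15, set 7) → L1-HIT  vc=[]
8: 0xbb (blk 46, set 6) → L1-HIT  vc=[]
9: 0x3d (blk 15, set 7) → L1-HIT  vc=[]
10: 0xbb (blk 46, set 6) → L1-HIT  vc=[]
11: 0x3f (blk 15, set 7) → L1-HIT  vc=[]
12: 0x9f (blk 39, set 7) → MISS  vc=[15]
13: 0x3e (blk 15, set 7) → VC-HIT  vc=[39]
14: 0x7d (blk 31, set 7) → MISS  vc=[39, 15]
15: 0x3e (blk 15, set 7) → VC-HIT  vc=[39, 31]
16: 0x5e (blk 23, set 7) → MISS  vc=[39, 31, 15]
17: 0x3c (blk 15, set 7) → VC-HIT  vc=[39, 31, 23]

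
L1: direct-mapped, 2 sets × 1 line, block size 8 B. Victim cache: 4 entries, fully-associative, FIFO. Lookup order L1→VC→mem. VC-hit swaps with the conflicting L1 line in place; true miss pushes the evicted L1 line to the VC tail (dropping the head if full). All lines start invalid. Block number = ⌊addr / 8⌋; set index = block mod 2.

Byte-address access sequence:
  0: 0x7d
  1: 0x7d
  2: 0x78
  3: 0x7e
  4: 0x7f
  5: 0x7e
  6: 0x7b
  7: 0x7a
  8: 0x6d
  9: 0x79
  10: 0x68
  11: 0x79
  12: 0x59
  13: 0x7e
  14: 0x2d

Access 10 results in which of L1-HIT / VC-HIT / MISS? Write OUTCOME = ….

#0 0x7d→b15/s1 MISS; vc=[]
#1 0x7d→b15/s1 L1-HIT; vc=[]
#2 0x78→b15/s1 L1-HIT; vc=[]
#3 0x7e→b15/s1 L1-HIT; vc=[]
#4 0x7f→b15/s1 L1-HIT; vc=[]
#5 0x7e→b15/s1 L1-HIT; vc=[]
#6 0x7b→b15/s1 L1-HIT; vc=[]
#7 0x7a→b15/s1 L1-HIT; vc=[]
#8 0x6d→b13/s1 MISS; vc=[15]
#9 0x79→b15/s1 VC-HIT; vc=[13]
#10 0x68→b13/s1 VC-HIT; vc=[15]
#11 0x79→b15/s1 VC-HIT; vc=[13]
#12 0x59→b11/s1 MISS; vc=[13,15]
#13 0x7e→b15/s1 VC-HIT; vc=[13,11]
#14 0x2d→b5/s1 MISS; vc=[13,11,15]

OUTCOME = VC-HIT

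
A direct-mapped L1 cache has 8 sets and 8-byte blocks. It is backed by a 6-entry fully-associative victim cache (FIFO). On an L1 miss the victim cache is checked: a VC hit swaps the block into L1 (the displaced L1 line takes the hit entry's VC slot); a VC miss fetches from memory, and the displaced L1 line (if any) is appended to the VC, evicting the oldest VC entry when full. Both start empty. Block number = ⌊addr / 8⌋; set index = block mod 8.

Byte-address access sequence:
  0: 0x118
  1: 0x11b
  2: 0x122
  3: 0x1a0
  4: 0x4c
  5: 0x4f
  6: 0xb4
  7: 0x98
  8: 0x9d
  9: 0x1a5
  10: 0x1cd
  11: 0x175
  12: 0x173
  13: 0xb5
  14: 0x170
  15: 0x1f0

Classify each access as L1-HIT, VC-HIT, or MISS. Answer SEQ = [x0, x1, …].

SEQ = [MISS, L1-HIT, MISS, MISS, MISS, L1-HIT, MISS, MISS, L1-HIT, L1-HIT, MISS, MISS, L1-HIT, VC-HIT, VC-HIT, MISS]

0: 0x118 (blk 35, set 3) → MISS  vc=[]
1: 0x11b (blk 35, set 3) → L1-HIT  vc=[]
2: 0x122 (blk 36, set 4) → MISS  vc=[]
3: 0x1a0 (blk 52, set 4) → MISS  vc=[36]
4: 0x4c (blk 9, set 1) → MISS  vc=[36]
5: 0x4f (blk 9, set 1) → L1-HIT  vc=[36]
6: 0xb4 (blk 22, set 6) → MISS  vc=[36]
7: 0x98 (blk 19, set 3) → MISS  vc=[36, 35]
8: 0x9d (blk 19, set 3) → L1-HIT  vc=[36, 35]
9: 0x1a5 (blk 52, set 4) → L1-HIT  vc=[36, 35]
10: 0x1cd (blk 57, set 1) → MISS  vc=[36, 35, 9]
11: 0x175 (blk 46, set 6) → MISS  vc=[36, 35, 9, 22]
12: 0x173 (blk 46, set 6) → L1-HIT  vc=[36, 35, 9, 22]
13: 0xb5 (blk 22, set 6) → VC-HIT  vc=[36, 35, 9, 46]
14: 0x170 (blk 46, set 6) → VC-HIT  vc=[36, 35, 9, 22]
15: 0x1f0 (blk 62, set 6) → MISS  vc=[36, 35, 9, 22, 46]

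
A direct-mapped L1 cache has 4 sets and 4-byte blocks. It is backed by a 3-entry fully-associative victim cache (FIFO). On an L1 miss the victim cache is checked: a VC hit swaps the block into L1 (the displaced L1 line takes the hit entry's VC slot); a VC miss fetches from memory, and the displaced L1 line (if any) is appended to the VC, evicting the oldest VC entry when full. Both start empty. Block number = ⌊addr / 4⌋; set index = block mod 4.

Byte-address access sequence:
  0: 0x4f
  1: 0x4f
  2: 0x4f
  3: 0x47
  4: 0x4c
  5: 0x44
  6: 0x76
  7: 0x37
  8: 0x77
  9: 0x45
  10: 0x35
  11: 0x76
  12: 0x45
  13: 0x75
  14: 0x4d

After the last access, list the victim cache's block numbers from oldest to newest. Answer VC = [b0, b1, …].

VC = [13, 17]

0: 0x4f (blk 19, set 3) → MISS  vc=[]
1: 0x4f (blk 19, set 3) → L1-HIT  vc=[]
2: 0x4f (blk 19, set 3) → L1-HIT  vc=[]
3: 0x47 (blk 17, set 1) → MISS  vc=[]
4: 0x4c (blk 19, set 3) → L1-HIT  vc=[]
5: 0x44 (blk 17, set 1) → L1-HIT  vc=[]
6: 0x76 (blk 29, set 1) → MISS  vc=[17]
7: 0x37 (blk 13, set 1) → MISS  vc=[17, 29]
8: 0x77 (blk 29, set 1) → VC-HIT  vc=[17, 13]
9: 0x45 (blk 17, set 1) → VC-HIT  vc=[29, 13]
10: 0x35 (blk 13, set 1) → VC-HIT  vc=[29, 17]
11: 0x76 (blk 29, set 1) → VC-HIT  vc=[13, 17]
12: 0x45 (blk 17, set 1) → VC-HIT  vc=[13, 29]
13: 0x75 (blk 29, set 1) → VC-HIT  vc=[13, 17]
14: 0x4d (blk 19, set 3) → L1-HIT  vc=[13, 17]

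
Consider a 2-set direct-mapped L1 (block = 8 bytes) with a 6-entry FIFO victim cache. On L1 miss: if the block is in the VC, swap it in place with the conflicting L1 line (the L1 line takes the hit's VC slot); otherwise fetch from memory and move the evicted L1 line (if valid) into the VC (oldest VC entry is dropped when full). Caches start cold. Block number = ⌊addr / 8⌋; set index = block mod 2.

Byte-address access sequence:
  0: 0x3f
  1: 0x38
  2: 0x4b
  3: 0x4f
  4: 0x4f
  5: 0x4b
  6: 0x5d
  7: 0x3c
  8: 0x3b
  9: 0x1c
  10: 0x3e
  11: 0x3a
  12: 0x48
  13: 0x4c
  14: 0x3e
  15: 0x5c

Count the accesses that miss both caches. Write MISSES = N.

MISSES = 4

#0 0x3f→b7/s1 MISS; vc=[]
#1 0x38→b7/s1 L1-HIT; vc=[]
#2 0x4b→b9/s1 MISS; vc=[7]
#3 0x4f→b9/s1 L1-HIT; vc=[7]
#4 0x4f→b9/s1 L1-HIT; vc=[7]
#5 0x4b→b9/s1 L1-HIT; vc=[7]
#6 0x5d→b11/s1 MISS; vc=[7,9]
#7 0x3c→b7/s1 VC-HIT; vc=[11,9]
#8 0x3b→b7/s1 L1-HIT; vc=[11,9]
#9 0x1c→b3/s1 MISS; vc=[11,9,7]
#10 0x3e→b7/s1 VC-HIT; vc=[11,9,3]
#11 0x3a→b7/s1 L1-HIT; vc=[11,9,3]
#12 0x48→b9/s1 VC-HIT; vc=[11,7,3]
#13 0x4c→b9/s1 L1-HIT; vc=[11,7,3]
#14 0x3e→b7/s1 VC-HIT; vc=[11,9,3]
#15 0x5c→b11/s1 VC-HIT; vc=[7,9,3]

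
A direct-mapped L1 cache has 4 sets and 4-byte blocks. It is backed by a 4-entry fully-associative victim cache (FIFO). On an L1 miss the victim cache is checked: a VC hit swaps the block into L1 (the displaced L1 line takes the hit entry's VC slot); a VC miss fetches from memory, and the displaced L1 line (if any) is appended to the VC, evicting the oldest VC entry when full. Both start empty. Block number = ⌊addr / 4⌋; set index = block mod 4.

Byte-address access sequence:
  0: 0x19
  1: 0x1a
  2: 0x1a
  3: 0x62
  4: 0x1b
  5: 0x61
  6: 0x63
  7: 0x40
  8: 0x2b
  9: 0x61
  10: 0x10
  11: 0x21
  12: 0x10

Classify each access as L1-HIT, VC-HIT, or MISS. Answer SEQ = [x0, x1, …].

#0 0x19→b6/s2 MISS; vc=[]
#1 0x1a→b6/s2 L1-HIT; vc=[]
#2 0x1a→b6/s2 L1-HIT; vc=[]
#3 0x62→b24/s0 MISS; vc=[]
#4 0x1b→b6/s2 L1-HIT; vc=[]
#5 0x61→b24/s0 L1-HIT; vc=[]
#6 0x63→b24/s0 L1-HIT; vc=[]
#7 0x40→b16/s0 MISS; vc=[24]
#8 0x2b→b10/s2 MISS; vc=[24,6]
#9 0x61→b24/s0 VC-HIT; vc=[16,6]
#10 0x10→b4/s0 MISS; vc=[16,6,24]
#11 0x21→b8/s0 MISS; vc=[16,6,24,4]
#12 0x10→b4/s0 VC-HIT; vc=[16,6,24,8]

SEQ = [MISS, L1-HIT, L1-HIT, MISS, L1-HIT, L1-HIT, L1-HIT, MISS, MISS, VC-HIT, MISS, MISS, VC-HIT]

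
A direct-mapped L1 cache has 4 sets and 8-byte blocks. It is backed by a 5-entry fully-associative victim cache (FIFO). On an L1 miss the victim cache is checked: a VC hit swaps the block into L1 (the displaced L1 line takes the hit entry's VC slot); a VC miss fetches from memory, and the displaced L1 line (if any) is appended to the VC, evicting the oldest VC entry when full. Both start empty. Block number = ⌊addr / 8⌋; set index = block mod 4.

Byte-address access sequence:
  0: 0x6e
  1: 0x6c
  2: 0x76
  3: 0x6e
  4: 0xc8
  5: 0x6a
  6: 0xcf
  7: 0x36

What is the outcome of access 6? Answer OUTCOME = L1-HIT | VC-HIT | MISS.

#0 0x6e→b13/s1 MISS; vc=[]
#1 0x6c→b13/s1 L1-HIT; vc=[]
#2 0x76→b14/s2 MISS; vc=[]
#3 0x6e→b13/s1 L1-HIT; vc=[]
#4 0xc8→b25/s1 MISS; vc=[13]
#5 0x6a→b13/s1 VC-HIT; vc=[25]
#6 0xcf→b25/s1 VC-HIT; vc=[13]
#7 0x36→b6/s2 MISS; vc=[13,14]

OUTCOME = VC-HIT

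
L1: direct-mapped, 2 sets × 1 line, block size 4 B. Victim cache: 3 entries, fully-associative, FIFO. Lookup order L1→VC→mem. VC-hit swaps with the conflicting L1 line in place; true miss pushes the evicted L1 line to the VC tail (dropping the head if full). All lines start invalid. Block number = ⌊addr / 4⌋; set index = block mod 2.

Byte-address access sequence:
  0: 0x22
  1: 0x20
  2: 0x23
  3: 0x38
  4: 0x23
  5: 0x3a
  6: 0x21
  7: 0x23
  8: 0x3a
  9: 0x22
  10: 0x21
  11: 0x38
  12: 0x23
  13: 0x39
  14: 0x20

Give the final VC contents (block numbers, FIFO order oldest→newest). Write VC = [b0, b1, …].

VC = [14]

  [0] addr=0x22 blk=8 s=0: MISS | VC []
  [1] addr=0x20 blk=8 s=0: L1-HIT | VC []
  [2] addr=0x23 blk=8 s=0: L1-HIT | VC []
  [3] addr=0x38 blk=14 s=0: MISS | VC [8]
  [4] addr=0x23 blk=8 s=0: VC-HIT | VC [14]
  [5] addr=0x3a blk=14 s=0: VC-HIT | VC [8]
  [6] addr=0x21 blk=8 s=0: VC-HIT | VC [14]
  [7] addr=0x23 blk=8 s=0: L1-HIT | VC [14]
  [8] addr=0x3a blk=14 s=0: VC-HIT | VC [8]
  [9] addr=0x22 blk=8 s=0: VC-HIT | VC [14]
  [10] addr=0x21 blk=8 s=0: L1-HIT | VC [14]
  [11] addr=0x38 blk=14 s=0: VC-HIT | VC [8]
  [12] addr=0x23 blk=8 s=0: VC-HIT | VC [14]
  [13] addr=0x39 blk=14 s=0: VC-HIT | VC [8]
  [14] addr=0x20 blk=8 s=0: VC-HIT | VC [14]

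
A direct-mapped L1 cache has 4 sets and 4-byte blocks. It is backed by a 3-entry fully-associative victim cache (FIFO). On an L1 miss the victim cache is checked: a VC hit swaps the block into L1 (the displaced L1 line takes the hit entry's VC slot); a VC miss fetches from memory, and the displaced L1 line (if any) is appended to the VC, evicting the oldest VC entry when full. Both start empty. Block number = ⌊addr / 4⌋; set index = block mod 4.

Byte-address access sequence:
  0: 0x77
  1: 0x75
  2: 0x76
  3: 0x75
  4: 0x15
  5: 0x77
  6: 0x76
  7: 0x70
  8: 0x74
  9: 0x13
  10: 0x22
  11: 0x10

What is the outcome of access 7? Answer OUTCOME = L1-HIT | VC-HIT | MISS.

OUTCOME = MISS

#0 0x77→b29/s1 MISS; vc=[]
#1 0x75→b29/s1 L1-HIT; vc=[]
#2 0x76→b29/s1 L1-HIT; vc=[]
#3 0x75→b29/s1 L1-HIT; vc=[]
#4 0x15→b5/s1 MISS; vc=[29]
#5 0x77→b29/s1 VC-HIT; vc=[5]
#6 0x76→b29/s1 L1-HIT; vc=[5]
#7 0x70→b28/s0 MISS; vc=[5]
#8 0x74→b29/s1 L1-HIT; vc=[5]
#9 0x13→b4/s0 MISS; vc=[5,28]
#10 0x22→b8/s0 MISS; vc=[5,28,4]
#11 0x10→b4/s0 VC-HIT; vc=[5,28,8]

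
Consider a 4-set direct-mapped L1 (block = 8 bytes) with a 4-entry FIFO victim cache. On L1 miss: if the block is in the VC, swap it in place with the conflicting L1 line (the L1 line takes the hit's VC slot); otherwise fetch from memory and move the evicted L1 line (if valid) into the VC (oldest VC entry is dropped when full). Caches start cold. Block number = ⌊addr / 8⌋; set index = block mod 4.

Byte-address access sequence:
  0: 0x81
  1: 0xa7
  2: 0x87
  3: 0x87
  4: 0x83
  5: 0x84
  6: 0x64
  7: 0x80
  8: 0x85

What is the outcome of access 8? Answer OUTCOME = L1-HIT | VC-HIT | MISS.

  [0] addr=0x81 blk=16 s=0: MISS | VC []
  [1] addr=0xa7 blk=20 s=0: MISS | VC [16]
  [2] addr=0x87 blk=16 s=0: VC-HIT | VC [20]
  [3] addr=0x87 blk=16 s=0: L1-HIT | VC [20]
  [4] addr=0x83 blk=16 s=0: L1-HIT | VC [20]
  [5] addr=0x84 blk=16 s=0: L1-HIT | VC [20]
  [6] addr=0x64 blk=12 s=0: MISS | VC [20, 16]
  [7] addr=0x80 blk=16 s=0: VC-HIT | VC [20, 12]
  [8] addr=0x85 blk=16 s=0: L1-HIT | VC [20, 12]

OUTCOME = L1-HIT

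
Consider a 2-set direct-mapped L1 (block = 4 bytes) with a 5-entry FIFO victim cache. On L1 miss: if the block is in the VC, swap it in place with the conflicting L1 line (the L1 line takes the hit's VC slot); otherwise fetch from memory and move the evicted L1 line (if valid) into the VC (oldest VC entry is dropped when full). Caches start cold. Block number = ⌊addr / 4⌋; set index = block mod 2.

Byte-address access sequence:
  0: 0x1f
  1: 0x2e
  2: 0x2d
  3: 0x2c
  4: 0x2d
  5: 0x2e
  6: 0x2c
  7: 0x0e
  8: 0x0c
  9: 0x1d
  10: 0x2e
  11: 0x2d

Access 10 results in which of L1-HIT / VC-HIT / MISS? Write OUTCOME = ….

  [0] addr=0x1f blk=7 s=1: MISS | VC []
  [1] addr=0x2e blk=11 s=1: MISS | VC [7]
  [2] addr=0x2d blk=11 s=1: L1-HIT | VC [7]
  [3] addr=0x2c blk=11 s=1: L1-HIT | VC [7]
  [4] addr=0x2d blk=11 s=1: L1-HIT | VC [7]
  [5] addr=0x2e blk=11 s=1: L1-HIT | VC [7]
  [6] addr=0x2c blk=11 s=1: L1-HIT | VC [7]
  [7] addr=0xe blk=3 s=1: MISS | VC [7, 11]
  [8] addr=0xc blk=3 s=1: L1-HIT | VC [7, 11]
  [9] addr=0x1d blk=7 s=1: VC-HIT | VC [3, 11]
  [10] addr=0x2e blk=11 s=1: VC-HIT | VC [3, 7]
  [11] addr=0x2d blk=11 s=1: L1-HIT | VC [3, 7]

OUTCOME = VC-HIT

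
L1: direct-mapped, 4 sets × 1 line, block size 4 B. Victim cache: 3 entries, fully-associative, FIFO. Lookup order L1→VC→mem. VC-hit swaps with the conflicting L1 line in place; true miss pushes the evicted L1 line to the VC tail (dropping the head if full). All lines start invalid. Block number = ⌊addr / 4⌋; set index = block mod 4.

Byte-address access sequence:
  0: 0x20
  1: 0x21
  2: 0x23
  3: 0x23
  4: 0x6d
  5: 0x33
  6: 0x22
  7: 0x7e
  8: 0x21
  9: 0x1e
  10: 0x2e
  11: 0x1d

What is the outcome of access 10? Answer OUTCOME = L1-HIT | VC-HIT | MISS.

OUTCOME = MISS

#0 0x20→b8/s0 MISS; vc=[]
#1 0x21→b8/s0 L1-HIT; vc=[]
#2 0x23→b8/s0 L1-HIT; vc=[]
#3 0x23→b8/s0 L1-HIT; vc=[]
#4 0x6d→b27/s3 MISS; vc=[]
#5 0x33→b12/s0 MISS; vc=[8]
#6 0x22→b8/s0 VC-HIT; vc=[12]
#7 0x7e→b31/s3 MISS; vc=[12,27]
#8 0x21→b8/s0 L1-HIT; vc=[12,27]
#9 0x1e→b7/s3 MISS; vc=[12,27,31]
#10 0x2e→b11/s3 MISS; vc=[27,31,7]
#11 0x1d→b7/s3 VC-HIT; vc=[27,31,11]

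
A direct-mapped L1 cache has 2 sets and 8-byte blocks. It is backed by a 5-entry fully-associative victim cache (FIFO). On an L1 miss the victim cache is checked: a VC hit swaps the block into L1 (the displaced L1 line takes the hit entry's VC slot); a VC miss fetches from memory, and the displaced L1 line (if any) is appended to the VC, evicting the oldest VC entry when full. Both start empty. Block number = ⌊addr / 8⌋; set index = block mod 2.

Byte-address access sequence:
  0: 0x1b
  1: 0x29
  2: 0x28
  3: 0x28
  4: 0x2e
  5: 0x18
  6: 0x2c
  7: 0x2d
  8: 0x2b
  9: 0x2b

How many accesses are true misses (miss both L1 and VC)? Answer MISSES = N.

MISSES = 2

#0 0x1b→b3/s1 MISS; vc=[]
#1 0x29→b5/s1 MISS; vc=[3]
#2 0x28→b5/s1 L1-HIT; vc=[3]
#3 0x28→b5/s1 L1-HIT; vc=[3]
#4 0x2e→b5/s1 L1-HIT; vc=[3]
#5 0x18→b3/s1 VC-HIT; vc=[5]
#6 0x2c→b5/s1 VC-HIT; vc=[3]
#7 0x2d→b5/s1 L1-HIT; vc=[3]
#8 0x2b→b5/s1 L1-HIT; vc=[3]
#9 0x2b→b5/s1 L1-HIT; vc=[3]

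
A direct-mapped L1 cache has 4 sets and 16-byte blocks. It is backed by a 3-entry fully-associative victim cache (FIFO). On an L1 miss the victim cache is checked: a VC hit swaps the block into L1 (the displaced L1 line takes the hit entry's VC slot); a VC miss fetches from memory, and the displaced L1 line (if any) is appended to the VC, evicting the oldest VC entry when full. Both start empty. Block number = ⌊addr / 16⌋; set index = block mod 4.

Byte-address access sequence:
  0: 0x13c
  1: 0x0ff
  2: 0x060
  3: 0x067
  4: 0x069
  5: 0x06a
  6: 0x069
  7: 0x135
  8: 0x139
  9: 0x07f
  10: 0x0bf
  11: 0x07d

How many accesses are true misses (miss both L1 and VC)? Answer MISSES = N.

#0 0x13c→b19/s3 MISS; vc=[]
#1 0xff→b15/s3 MISS; vc=[19]
#2 0x60→b6/s2 MISS; vc=[19]
#3 0x67→b6/s2 L1-HIT; vc=[19]
#4 0x69→b6/s2 L1-HIT; vc=[19]
#5 0x6a→b6/s2 L1-HIT; vc=[19]
#6 0x69→b6/s2 L1-HIT; vc=[19]
#7 0x135→b19/s3 VC-HIT; vc=[15]
#8 0x139→b19/s3 L1-HIT; vc=[15]
#9 0x7f→b7/s3 MISS; vc=[15,19]
#10 0xbf→b11/s3 MISS; vc=[15,19,7]
#11 0x7d→b7/s3 VC-HIT; vc=[15,19,11]

MISSES = 5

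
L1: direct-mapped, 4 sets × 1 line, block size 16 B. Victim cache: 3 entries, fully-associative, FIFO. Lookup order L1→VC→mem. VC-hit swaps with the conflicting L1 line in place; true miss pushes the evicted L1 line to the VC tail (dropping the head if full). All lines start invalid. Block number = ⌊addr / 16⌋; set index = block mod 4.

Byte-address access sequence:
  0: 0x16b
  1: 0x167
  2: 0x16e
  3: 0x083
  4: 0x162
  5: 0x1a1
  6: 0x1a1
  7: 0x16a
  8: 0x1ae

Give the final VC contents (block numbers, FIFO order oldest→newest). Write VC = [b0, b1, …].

#0 0x16b→b22/s2 MISS; vc=[]
#1 0x167→b22/s2 L1-HIT; vc=[]
#2 0x16e→b22/s2 L1-HIT; vc=[]
#3 0x83→b8/s0 MISS; vc=[]
#4 0x162→b22/s2 L1-HIT; vc=[]
#5 0x1a1→b26/s2 MISS; vc=[22]
#6 0x1a1→b26/s2 L1-HIT; vc=[22]
#7 0x16a→b22/s2 VC-HIT; vc=[26]
#8 0x1ae→b26/s2 VC-HIT; vc=[22]

VC = [22]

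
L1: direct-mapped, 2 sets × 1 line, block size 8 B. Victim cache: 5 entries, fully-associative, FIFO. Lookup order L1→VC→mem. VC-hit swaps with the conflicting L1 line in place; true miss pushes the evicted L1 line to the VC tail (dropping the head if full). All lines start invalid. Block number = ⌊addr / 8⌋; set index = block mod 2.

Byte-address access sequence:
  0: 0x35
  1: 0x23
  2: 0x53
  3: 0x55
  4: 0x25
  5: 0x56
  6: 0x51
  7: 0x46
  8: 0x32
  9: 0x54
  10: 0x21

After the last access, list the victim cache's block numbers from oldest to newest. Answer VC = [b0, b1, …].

VC = [8, 10, 6]

0: 0x35 (blk 6, set 0) → MISS  vc=[]
1: 0x23 (blk 4, set 0) → MISS  vc=[6]
2: 0x53 (blk 10, set 0) → MISS  vc=[6, 4]
3: 0x55 (blk 10, set 0) → L1-HIT  vc=[6, 4]
4: 0x25 (blk 4, set 0) → VC-HIT  vc=[6, 10]
5: 0x56 (blk 10, set 0) → VC-HIT  vc=[6, 4]
6: 0x51 (blk 10, set 0) → L1-HIT  vc=[6, 4]
7: 0x46 (blk 8, set 0) → MISS  vc=[6, 4, 10]
8: 0x32 (blk 6, set 0) → VC-HIT  vc=[8, 4, 10]
9: 0x54 (blk 10, set 0) → VC-HIT  vc=[8, 4, 6]
10: 0x21 (blk 4, set 0) → VC-HIT  vc=[8, 10, 6]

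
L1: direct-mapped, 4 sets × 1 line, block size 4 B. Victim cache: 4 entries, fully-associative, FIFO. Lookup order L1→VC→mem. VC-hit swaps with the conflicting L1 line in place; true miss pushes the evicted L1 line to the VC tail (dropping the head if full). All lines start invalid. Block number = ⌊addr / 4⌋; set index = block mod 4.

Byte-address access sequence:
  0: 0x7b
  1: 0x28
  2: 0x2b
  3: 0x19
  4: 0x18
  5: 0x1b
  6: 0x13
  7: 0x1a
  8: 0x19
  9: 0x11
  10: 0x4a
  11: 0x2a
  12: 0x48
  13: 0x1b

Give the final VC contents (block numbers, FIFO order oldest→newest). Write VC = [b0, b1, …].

  [0] addr=0x7b blk=30 s=2: MISS | VC []
  [1] addr=0x28 blk=10 s=2: MISS | VC [30]
  [2] addr=0x2b blk=10 s=2: L1-HIT | VC [30]
  [3] addr=0x19 blk=6 s=2: MISS | VC [30, 10]
  [4] addr=0x18 blk=6 s=2: L1-HIT | VC [30, 10]
  [5] addr=0x1b blk=6 s=2: L1-HIT | VC [30, 10]
  [6] addr=0x13 blk=4 s=0: MISS | VC [30, 10]
  [7] addr=0x1a blk=6 s=2: L1-HIT | VC [30, 10]
  [8] addr=0x19 blk=6 s=2: L1-HIT | VC [30, 10]
  [9] addr=0x11 blk=4 s=0: L1-HIT | VC [30, 10]
  [10] addr=0x4a blk=18 s=2: MISS | VC [30, 10, 6]
  [11] addr=0x2a blk=10 s=2: VC-HIT | VC [30, 18, 6]
  [12] addr=0x48 blk=18 s=2: VC-HIT | VC [30, 10, 6]
  [13] addr=0x1b blk=6 s=2: VC-HIT | VC [30, 10, 18]

VC = [30, 10, 18]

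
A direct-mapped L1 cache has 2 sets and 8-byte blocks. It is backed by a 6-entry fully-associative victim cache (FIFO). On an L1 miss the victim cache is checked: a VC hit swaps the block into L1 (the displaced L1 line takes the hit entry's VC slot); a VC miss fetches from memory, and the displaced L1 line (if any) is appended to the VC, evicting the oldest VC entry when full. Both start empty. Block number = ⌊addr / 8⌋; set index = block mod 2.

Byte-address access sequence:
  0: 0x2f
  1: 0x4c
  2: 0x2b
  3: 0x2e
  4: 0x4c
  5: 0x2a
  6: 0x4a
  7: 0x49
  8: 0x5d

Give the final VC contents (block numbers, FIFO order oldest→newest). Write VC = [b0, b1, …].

  [0] addr=0x2f blk=5 s=1: MISS | VC []
  [1] addr=0x4c blk=9 s=1: MISS | VC [5]
  [2] addr=0x2b blk=5 s=1: VC-HIT | VC [9]
  [3] addr=0x2e blk=5 s=1: L1-HIT | VC [9]
  [4] addr=0x4c blk=9 s=1: VC-HIT | VC [5]
  [5] addr=0x2a blk=5 s=1: VC-HIT | VC [9]
  [6] addr=0x4a blk=9 s=1: VC-HIT | VC [5]
  [7] addr=0x49 blk=9 s=1: L1-HIT | VC [5]
  [8] addr=0x5d blk=11 s=1: MISS | VC [5, 9]

VC = [5, 9]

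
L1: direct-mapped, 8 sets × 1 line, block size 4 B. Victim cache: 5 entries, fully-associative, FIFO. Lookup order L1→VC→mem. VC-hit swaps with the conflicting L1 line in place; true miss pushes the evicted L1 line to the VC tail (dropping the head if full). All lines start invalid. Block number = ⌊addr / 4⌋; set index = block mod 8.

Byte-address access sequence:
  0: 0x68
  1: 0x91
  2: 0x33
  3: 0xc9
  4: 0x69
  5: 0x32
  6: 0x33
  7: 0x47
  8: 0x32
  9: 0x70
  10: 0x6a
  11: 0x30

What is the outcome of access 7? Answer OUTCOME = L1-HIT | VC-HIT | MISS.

0: 0x68 (blk 26, set 2) → MISS  vc=[]
1: 0x91 (blk 36, set 4) → MISS  vc=[]
2: 0x33 (blk 12, set 4) → MISS  vc=[36]
3: 0xc9 (blk 50, set 2) → MISS  vc=[36, 26]
4: 0x69 (blk 26, set 2) → VC-HIT  vc=[36, 50]
5: 0x32 (blk 12, set 4) → L1-HIT  vc=[36, 50]
6: 0x33 (blk 12, set 4) → L1-HIT  vc=[36, 50]
7: 0x47 (blk 17, set 1) → MISS  vc=[36, 50]
8: 0x32 (blk 12, set 4) → L1-HIT  vc=[36, 50]
9: 0x70 (blk 28, set 4) → MISS  vc=[36, 50, 12]
10: 0x6a (blk 26, set 2) → L1-HIT  vc=[36, 50, 12]
11: 0x30 (blk 12, set 4) → VC-HIT  vc=[36, 50, 28]

OUTCOME = MISS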